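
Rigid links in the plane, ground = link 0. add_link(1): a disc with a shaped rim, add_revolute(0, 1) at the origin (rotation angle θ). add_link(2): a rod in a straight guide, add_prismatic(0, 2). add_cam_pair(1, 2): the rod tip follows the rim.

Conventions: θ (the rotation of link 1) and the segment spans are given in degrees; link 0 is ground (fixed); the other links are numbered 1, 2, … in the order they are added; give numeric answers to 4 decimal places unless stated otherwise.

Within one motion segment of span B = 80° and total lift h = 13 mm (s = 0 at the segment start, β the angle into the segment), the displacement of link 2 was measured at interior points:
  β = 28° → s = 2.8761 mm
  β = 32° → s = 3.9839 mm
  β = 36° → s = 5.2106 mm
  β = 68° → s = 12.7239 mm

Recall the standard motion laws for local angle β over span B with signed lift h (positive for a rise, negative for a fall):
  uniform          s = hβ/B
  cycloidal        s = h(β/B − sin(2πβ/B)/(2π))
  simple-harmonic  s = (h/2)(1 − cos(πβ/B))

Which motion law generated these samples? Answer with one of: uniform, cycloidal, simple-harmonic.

candidates at β/B = r: uniform s = h·r (linear in β); cycloidal s = h·(r − sin(2πr)/(2π)); simple-harmonic s = (h/2)(1 − cos(πr))
β=28°: printed 2.8761 | uniform 4.5500, cycloidal 2.8761, simple-harmonic 3.5491
β=32°: printed 3.9839 | uniform 5.2000, cycloidal 3.9839, simple-harmonic 4.4914
β=36°: printed 5.2106 | uniform 5.8500, cycloidal 5.2106, simple-harmonic 5.4832
β=68°: printed 12.7239 | uniform 11.0500, cycloidal 12.7239, simple-harmonic 12.2915
only one law matches every sample → cycloidal

cycloidal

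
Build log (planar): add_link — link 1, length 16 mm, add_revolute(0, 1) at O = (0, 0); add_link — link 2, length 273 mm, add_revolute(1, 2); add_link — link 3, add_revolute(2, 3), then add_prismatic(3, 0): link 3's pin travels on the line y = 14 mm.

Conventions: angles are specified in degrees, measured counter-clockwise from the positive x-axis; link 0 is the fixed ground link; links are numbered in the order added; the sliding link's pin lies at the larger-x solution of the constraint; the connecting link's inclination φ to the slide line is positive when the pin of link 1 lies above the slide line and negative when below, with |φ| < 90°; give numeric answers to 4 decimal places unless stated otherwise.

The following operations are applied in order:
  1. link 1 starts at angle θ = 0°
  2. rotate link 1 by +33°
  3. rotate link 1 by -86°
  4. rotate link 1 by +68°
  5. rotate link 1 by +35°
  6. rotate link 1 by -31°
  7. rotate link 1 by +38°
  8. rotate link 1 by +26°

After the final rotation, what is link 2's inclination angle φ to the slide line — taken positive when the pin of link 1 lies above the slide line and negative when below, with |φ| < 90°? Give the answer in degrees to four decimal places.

geometry: r = 16 mm, L = 273 mm, e = 14 mm; θ starts at 0°
rotate link 1 by +33°: θ ← 0° +33° = 33°
rotate link 1 by -86°: θ ← 33° -86° = -53°
rotate link 1 by +68°: θ ← -53° +68° = 15°
rotate link 1 by +35°: θ ← 15° +35° = 50°
rotate link 1 by -31°: θ ← 50° -31° = 19°
rotate link 1 by +38°: θ ← 19° +38° = 57°
rotate link 1 by +26°: θ ← 57° +26° = 83°
h = r sin θ − e = 15.880738 − 14 = 1.880738
sin φ = h / L = 1.880738 / 273 = 0.00688915
φ = arcsin(0.00688915) = 0.394722°

0.3947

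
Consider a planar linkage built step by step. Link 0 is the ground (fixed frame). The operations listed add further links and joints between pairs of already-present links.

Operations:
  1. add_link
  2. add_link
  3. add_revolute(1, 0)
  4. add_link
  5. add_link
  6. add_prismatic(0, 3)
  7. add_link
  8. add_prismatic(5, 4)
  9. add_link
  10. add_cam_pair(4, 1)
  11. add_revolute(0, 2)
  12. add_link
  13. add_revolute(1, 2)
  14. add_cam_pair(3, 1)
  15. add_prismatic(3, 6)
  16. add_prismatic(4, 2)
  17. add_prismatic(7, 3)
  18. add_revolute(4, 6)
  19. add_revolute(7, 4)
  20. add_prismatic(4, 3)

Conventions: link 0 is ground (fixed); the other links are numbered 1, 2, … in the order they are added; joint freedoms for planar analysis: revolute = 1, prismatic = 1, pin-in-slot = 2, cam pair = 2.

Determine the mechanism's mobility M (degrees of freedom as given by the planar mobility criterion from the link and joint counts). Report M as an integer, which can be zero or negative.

(L,J1,J2)=(1,0,0); link0 fixed
link1: (2,0,0)
link2: (3,0,0)
R 1-0 [J1]: (3,1,0)
link3: (4,1,0)
link4: (5,1,0)
P 0-3 [J1]: (5,2,0)
link5: (6,2,0)
P 5-4 [J1]: (6,3,0)
link6: (7,3,0)
C 4-1 [J2]: (7,3,1)
R 0-2 [J1]: (7,4,1)
link7: (8,4,1)
R 1-2 [J1]: (8,5,1)
C 3-1 [J2]: (8,5,2)
P 3-6 [J1]: (8,6,2)
P 4-2 [J1]: (8,7,2)
P 7-3 [J1]: (8,8,2)
R 4-6 [J1]: (8,9,2)
R 7-4 [J1]: (8,10,2)
P 4-3 [J1]: (8,11,2)
Grübler: 3·7 − 2·11 − 2 = -3

M = -3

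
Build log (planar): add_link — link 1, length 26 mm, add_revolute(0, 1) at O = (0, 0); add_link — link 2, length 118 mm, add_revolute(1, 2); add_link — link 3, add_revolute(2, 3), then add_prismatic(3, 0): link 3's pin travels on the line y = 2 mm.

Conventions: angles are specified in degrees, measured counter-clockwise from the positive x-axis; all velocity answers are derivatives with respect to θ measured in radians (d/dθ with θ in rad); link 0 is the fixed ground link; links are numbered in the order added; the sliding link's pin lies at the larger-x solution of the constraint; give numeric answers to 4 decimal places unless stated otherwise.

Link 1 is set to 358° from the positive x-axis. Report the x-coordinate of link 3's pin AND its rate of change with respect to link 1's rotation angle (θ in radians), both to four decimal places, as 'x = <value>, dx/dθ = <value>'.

geometry: r = 26 mm, L = 118 mm, e = 2 mm
crank pin P = (r cos θ, r sin θ) = (25.984162, -0.907387)
h = r sin θ − e = -0.907387 − 2 = -2.907387
x = r cos θ + √(L² − h²) = 25.984162 + 117.964177 = 143.948339
dx/dθ = −r sin θ − h·r cos θ/√(L² − h²) (θ in radians; h = -2.907387) = 1.547802

x = 143.9483, dx/dθ = 1.5478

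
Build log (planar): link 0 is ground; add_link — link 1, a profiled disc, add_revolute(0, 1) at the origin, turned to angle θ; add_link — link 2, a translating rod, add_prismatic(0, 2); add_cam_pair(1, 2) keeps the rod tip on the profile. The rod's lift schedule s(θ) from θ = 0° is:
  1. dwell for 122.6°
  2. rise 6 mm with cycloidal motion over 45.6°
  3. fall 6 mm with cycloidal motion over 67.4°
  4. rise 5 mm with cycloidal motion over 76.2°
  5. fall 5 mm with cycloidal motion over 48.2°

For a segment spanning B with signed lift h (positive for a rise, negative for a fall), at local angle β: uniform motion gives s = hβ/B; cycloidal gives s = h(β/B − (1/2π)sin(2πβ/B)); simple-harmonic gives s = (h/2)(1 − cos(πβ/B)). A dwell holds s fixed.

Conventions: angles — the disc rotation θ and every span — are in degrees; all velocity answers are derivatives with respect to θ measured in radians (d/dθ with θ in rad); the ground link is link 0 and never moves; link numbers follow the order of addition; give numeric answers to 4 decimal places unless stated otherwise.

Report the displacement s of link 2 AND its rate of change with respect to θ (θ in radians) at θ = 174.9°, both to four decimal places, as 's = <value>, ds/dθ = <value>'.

seg 1 [0°–122.6°] dwell: s stays 0.0000
seg 2 [122.6°–168.2°] cycloidal, h=6: full span → s += 6 → s = 6.0000
seg 3 [168.2°–235.6°] cycloidal, h=-6: θ=174.9° here. β=6.7, B=67.4. -6·(0.0994 − sin(2π·0.0994)/(2π)) = -0.0380 → s = 5.9620
velocity in seg [168.2°–235.6°] (cycloidal), θ in radians: β = 6.7° = 0.1169 rad, B = 67.4° = 1.1764 rad; ds/dθ = (h/B)(1 − cos(2πβ/B)) = ((-6)/1.1764)(1 − cos(2π·0.0994)) = -0.962961 mm/rad

s = 5.9620, ds/dθ = -0.9630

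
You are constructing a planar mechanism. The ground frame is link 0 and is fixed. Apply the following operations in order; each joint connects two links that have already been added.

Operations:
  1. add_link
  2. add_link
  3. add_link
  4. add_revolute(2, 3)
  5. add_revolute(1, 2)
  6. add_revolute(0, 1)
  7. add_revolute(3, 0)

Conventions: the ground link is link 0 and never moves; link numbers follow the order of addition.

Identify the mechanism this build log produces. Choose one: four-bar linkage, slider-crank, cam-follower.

links: 4 (incl. ground); joints: 4 revolute, 0 prismatic, 0 higher (cam) pair, forming one closed loop
4 links in a single 4R loop → four-bar linkage

four-bar linkage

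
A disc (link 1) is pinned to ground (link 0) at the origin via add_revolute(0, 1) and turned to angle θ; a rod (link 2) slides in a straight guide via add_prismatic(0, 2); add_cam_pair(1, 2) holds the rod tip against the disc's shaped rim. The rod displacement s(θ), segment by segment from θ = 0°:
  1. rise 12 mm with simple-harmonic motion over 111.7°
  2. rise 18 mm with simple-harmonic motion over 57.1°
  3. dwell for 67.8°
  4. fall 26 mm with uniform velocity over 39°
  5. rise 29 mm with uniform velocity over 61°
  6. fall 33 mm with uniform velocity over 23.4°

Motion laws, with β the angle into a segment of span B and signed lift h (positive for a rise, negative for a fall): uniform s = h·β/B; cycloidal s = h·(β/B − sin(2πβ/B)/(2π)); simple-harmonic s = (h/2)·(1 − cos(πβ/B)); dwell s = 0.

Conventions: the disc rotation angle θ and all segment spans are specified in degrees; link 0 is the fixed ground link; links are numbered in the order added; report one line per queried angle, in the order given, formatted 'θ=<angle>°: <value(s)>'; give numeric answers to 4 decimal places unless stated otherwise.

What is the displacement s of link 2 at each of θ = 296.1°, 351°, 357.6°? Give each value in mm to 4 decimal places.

segment 1 (0° to 111.7°, simple-harmonic, h = 12) is passed completely: s = 0.0000 + (12) = 12.0000
segment 2 (111.7° to 168.8°, simple-harmonic, h = 18) is passed completely: s = 12.0000 + (18) = 30.0000
segment 3 (168.8° to 236.6°, dwell): s unchanged at 30.0000
segment 4 (236.6° to 275.6°, uniform, h = -26) is passed completely: s = 30.0000 + (-26) = 4.0000
θ = 296.1° falls in segment 5 (275.6° to 336.6°, uniform, h = 29): β = 296.1 − 275.6 = 20.5°, B = 61°; Δs = 29·20.5/61 = 9.7459; s = 4.0000 + 9.7459 = 13.7459
segment 5 (275.6° to 336.6°, uniform, h = 29) is passed completely: s = 4.0000 + (29) = 33.0000
θ = 351° falls in segment 6 (336.6° to 360°, uniform, h = -33): β = 351 − 336.6 = 14.4°, B = 23.4°; Δs = -33·14.4/23.4 = -20.3077; s = 33.0000 − 20.3077 = 12.6923
θ = 357.6° falls in segment 6 (336.6° to 360°, uniform, h = -33): β = 357.6 − 336.6 = 21°, B = 23.4°; Δs = -33·21/23.4 = -29.6154; s = 33.0000 − 29.6154 = 3.3846

θ=296.1°: 13.7459
θ=351°: 12.6923
θ=357.6°: 3.3846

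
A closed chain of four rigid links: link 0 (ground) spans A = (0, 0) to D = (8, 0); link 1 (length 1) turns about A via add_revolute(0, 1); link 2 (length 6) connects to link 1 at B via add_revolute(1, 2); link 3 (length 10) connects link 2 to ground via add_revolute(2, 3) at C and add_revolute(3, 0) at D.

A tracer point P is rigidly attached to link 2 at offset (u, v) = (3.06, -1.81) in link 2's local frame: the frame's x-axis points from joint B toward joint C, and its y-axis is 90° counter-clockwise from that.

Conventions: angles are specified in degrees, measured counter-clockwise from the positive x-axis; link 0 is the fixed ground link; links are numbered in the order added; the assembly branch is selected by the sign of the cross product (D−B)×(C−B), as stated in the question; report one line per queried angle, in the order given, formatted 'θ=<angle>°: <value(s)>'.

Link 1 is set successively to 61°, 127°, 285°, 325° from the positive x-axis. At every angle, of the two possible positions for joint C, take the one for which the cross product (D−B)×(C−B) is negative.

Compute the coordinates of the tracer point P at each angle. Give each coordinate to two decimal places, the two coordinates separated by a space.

A=(0,0), D=(8.00,0)
θ=61°: B = A + 1.00·(cos61°, sin61°) = (0.4848, 0.8746)
θ=61°: |BD| = 7.5659
θ=61°: circle(B,6.00) ∩ circle(D,10.00): a=-0.4465, h=5.9834
θ=61°:   candidates: C₊=(0.7329,6.8695) cross=45.270; C₋=(-0.6504,-5.0170) cross=-45.270
θ=61°:   branch - wants cross < 0 → take C=(-0.6504,-5.0170) (cross=-45.270)
θ=61°: ex = (C−B)/|BC| = (-0.1892,-0.9819); ey = (0.9819,-0.1892)
θ=61°: P = B + 3.06·ex + -1.81·ey = (-1.8715,-1.7877)
θ=127°: B = A + 1.00·(cos127°, sin127°) = (-0.6018, 0.7986)
θ=127°: |BD| = 8.6388
θ=127°: circle(B,6.00) ∩ circle(D,10.00): a=0.6152, h=5.9684
θ=127°:   candidates: C₊=(0.5625,6.6846) cross=51.560; C₋=(-0.5410,-5.2011) cross=-51.560
θ=127°:   branch - wants cross < 0 → take C=(-0.5410,-5.2011) (cross=-51.560)
θ=127°: ex = (C−B)/|BC| = (0.0101,-0.9999); ey = (0.9999,0.0101)
θ=127°: P = B + 3.06·ex + -1.81·ey = (-2.3807,-2.2795)
θ=285°: B = A + 1.00·(cos285°, sin285°) = (0.2588, -0.9659)
θ=285°: |BD| = 7.8012
θ=285°: circle(B,6.00) ∩ circle(D,10.00): a=-0.2013, h=5.9966
θ=285°:   candidates: C₊=(-0.6834,4.9596) cross=46.781; C₋=(0.8015,-6.9413) cross=-46.781
θ=285°:   branch - wants cross < 0 → take C=(0.8015,-6.9413) (cross=-46.781)
θ=285°: ex = (C−B)/|BC| = (0.0905,-0.9959); ey = (0.9959,0.0905)
θ=285°: P = B + 3.06·ex + -1.81·ey = (-1.2670,-4.1771)
θ=325°: B = A + 1.00·(cos325°, sin325°) = (0.8192, -0.5736)
θ=325°: |BD| = 7.2037
θ=325°: circle(B,6.00) ∩ circle(D,10.00): a=-0.8403, h=5.9409
θ=325°:   candidates: C₊=(-0.4915,5.2815) cross=42.796; C₋=(0.4546,-6.5625) cross=-42.796
θ=325°:   branch - wants cross < 0 → take C=(0.4546,-6.5625) (cross=-42.796)
θ=325°: ex = (C−B)/|BC| = (-0.0608,-0.9982); ey = (0.9982,-0.0608)
θ=325°: P = B + 3.06·ex + -1.81·ey = (-1.1734,-3.5179)

θ=61°: -1.87 -1.79
θ=127°: -2.38 -2.28
θ=285°: -1.27 -4.18
θ=325°: -1.17 -3.52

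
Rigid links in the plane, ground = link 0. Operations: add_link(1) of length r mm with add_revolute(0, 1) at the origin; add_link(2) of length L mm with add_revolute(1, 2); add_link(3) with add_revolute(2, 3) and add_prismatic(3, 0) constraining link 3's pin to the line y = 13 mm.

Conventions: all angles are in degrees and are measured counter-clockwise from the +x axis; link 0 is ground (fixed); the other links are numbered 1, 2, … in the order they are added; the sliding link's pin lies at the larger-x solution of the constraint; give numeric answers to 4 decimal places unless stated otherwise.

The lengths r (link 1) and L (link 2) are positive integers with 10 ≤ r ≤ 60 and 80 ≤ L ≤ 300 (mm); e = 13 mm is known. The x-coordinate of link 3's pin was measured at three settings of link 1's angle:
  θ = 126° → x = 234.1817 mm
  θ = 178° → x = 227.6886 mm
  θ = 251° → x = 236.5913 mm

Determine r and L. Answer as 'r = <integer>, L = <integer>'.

constraint per measurement: (x − r cos θ)² + (r sin θ − e)² = L²
subtracting the θ₁ and θ₂ equations cancels the r² and L² terms:
r = (x₁² − x₂²) / (2[(x₁cos θ₁ + e sin θ₁) − (x₂cos θ₂ + e sin θ₂)]) = 15.0001 → r = 15
L² = (x₁ − r cos θ₁)² + (r sin θ₁ − e)² = 59049.0085 → L = 243.0000 → L = 243
check at θ₃=251°: x = 236.5913 (printed 236.5913) ✓

r = 15, L = 243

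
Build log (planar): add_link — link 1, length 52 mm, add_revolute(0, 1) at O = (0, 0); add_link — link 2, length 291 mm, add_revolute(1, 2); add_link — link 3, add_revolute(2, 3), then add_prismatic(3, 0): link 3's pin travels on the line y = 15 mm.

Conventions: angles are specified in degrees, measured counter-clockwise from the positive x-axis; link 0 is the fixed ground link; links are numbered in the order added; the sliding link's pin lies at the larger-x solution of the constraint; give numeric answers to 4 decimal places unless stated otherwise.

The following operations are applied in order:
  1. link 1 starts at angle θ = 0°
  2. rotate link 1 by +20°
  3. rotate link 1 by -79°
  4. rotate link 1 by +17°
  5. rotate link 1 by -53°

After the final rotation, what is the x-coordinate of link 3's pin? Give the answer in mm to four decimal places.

geometry: r = 52 mm, L = 291 mm, e = 15 mm; θ starts at 0°
rotate link 1 by +20°: θ ← 0° +20° = 20°
rotate link 1 by -79°: θ ← 20° -79° = -59°
rotate link 1 by +17°: θ ← -59° +17° = -42°
rotate link 1 by -53°: θ ← -42° -53° = -95°
crank pin P = (r cos θ, r sin θ) = (-4.532099, -51.802124)
h = r sin θ − e = -51.802124 − 15 = -66.802124
x = r cos θ + √(L² − h²) = -4.532099 + 283.228664 = 278.696566

278.6966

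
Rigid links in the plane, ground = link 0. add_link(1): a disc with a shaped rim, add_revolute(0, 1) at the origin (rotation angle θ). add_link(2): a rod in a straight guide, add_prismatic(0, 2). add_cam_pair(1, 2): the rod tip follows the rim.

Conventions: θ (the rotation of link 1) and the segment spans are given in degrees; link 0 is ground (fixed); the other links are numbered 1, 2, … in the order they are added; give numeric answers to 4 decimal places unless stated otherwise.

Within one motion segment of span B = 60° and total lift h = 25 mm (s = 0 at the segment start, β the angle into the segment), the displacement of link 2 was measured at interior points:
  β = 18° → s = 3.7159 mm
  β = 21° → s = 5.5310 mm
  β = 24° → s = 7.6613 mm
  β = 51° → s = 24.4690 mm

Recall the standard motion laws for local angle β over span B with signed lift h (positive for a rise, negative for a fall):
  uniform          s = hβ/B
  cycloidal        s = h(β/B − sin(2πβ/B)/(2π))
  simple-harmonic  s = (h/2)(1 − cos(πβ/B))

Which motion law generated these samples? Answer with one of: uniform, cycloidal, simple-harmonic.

candidates at β/B = r: uniform s = h·r (linear in β); cycloidal s = h·(r − sin(2πr)/(2π)); simple-harmonic s = (h/2)(1 − cos(πr))
β=18°: printed 3.7159 | uniform 7.5000, cycloidal 3.7159, simple-harmonic 5.1527
β=21°: printed 5.5310 | uniform 8.7500, cycloidal 5.5310, simple-harmonic 6.8251
β=24°: printed 7.6613 | uniform 10.0000, cycloidal 7.6613, simple-harmonic 8.6373
β=51°: printed 24.4690 | uniform 21.2500, cycloidal 24.4690, simple-harmonic 23.6376
only one law matches every sample → cycloidal

cycloidal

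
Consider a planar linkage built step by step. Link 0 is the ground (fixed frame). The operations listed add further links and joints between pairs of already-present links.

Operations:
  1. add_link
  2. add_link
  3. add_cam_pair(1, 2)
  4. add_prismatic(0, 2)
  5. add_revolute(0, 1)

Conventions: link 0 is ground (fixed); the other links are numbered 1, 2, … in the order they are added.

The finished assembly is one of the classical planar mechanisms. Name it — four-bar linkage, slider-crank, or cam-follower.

links: 3 (incl. ground); joints: 1 revolute, 1 prismatic, 1 higher (cam) pair, forming one closed loop
3 links, revolute + prismatic + higher pair in one loop → cam-follower

cam-follower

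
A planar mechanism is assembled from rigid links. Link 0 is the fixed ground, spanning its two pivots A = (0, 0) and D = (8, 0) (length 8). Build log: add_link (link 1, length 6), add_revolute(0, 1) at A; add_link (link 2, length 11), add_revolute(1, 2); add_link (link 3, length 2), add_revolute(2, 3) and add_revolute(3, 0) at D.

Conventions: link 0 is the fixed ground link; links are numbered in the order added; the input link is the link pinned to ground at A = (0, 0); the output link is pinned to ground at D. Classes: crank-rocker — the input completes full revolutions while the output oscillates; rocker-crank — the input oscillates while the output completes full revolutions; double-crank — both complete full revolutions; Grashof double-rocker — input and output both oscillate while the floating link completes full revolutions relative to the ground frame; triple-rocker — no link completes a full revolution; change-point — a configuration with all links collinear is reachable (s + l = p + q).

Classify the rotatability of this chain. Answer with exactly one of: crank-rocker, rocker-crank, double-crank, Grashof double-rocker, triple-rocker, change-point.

lengths: ground=8, input=6, coupler=11, output=2
sorted: s=2 (shortest), l=11 (longest), p+q=14
s + l = 13 vs p + q = 14
s + l < p + q (Grashof) with shortest = output link → rocker-crank

rocker-crank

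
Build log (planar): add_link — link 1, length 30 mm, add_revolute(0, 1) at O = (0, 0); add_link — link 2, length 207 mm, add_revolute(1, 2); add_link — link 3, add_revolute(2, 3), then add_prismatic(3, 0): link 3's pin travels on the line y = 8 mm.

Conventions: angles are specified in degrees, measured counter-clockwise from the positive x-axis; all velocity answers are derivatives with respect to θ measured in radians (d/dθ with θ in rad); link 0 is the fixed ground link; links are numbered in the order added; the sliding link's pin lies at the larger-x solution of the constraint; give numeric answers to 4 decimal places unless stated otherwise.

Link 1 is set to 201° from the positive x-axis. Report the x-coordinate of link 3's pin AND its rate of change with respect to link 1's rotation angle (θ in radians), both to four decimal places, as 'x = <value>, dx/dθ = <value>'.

geometry: r = 30 mm, L = 207 mm, e = 8 mm
crank pin P = (r cos θ, r sin θ) = (-28.007413, -10.751038)
h = r sin θ − e = -10.751038 − 8 = -18.751038
x = r cos θ + √(L² − h²) = -28.007413 + 206.148972 = 178.141559
dx/dθ = −r sin θ − h·r cos θ/√(L² − h²) (θ in radians; h = -18.751038) = 8.203521

x = 178.1416, dx/dθ = 8.2035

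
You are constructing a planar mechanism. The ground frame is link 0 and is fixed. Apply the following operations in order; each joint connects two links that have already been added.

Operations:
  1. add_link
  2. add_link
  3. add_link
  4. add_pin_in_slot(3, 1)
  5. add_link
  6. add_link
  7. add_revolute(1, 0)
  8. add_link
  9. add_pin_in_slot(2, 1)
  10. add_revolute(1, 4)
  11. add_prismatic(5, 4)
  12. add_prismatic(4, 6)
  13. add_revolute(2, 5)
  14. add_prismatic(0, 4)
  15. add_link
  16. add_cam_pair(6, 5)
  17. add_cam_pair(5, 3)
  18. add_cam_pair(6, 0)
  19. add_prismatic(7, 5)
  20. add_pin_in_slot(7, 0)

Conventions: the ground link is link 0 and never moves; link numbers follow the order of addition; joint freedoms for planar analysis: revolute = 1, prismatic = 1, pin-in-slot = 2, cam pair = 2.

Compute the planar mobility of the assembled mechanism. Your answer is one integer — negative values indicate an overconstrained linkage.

link 0 = ground. State L|J1|J2 = 1|0|0
+link1  2|0|0
+link2  3|0|0
+link3  4|0|0
PS(3,1) f=2→J2  4|0|1
+link4  5|0|1
+link5  6|0|1
R(1,0) f=1→J1  6|1|1
+link6  7|1|1
PS(2,1) f=2→J2  7|1|2
R(1,4) f=1→J1  7|2|2
P(5,4) f=1→J1  7|3|2
P(4,6) f=1→J1  7|4|2
R(2,5) f=1→J1  7|5|2
P(0,4) f=1→J1  7|6|2
+link7  8|6|2
C(6,5) f=2→J2  8|6|3
C(5,3) f=2→J2  8|6|4
C(6,0) f=2→J2  8|6|5
P(7,5) f=1→J1  8|7|5
PS(7,0) f=2→J2  8|7|6
M = 3(8−1)−2·7−6 = 21−14−6 = 1

M = 1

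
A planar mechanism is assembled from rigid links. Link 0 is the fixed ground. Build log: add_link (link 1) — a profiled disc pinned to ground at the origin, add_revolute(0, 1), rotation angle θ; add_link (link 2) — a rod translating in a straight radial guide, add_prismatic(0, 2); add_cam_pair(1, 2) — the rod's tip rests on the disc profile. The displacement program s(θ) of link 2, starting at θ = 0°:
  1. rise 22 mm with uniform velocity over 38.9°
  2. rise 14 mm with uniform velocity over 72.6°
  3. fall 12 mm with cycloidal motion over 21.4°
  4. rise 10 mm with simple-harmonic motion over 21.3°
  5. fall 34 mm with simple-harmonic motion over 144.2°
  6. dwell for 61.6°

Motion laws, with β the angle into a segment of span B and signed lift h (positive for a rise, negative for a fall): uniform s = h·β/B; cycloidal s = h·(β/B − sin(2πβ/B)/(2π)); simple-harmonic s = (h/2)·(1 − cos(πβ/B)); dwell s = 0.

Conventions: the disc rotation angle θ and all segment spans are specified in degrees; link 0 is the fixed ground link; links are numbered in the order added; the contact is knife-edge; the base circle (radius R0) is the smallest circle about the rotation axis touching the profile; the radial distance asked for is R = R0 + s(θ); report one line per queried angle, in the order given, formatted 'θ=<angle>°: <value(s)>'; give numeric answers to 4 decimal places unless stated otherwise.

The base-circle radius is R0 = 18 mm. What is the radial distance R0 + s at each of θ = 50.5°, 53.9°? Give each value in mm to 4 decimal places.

seg 1 [0°–38.9°] uniform, h=22: full span → s += 22 → s = 22.0000
seg 2 [38.9°–111.5°] uniform, h=14: θ=50.5° here. β=11.6, B=72.6. 14·11.6/72.6 = 2.2369 → s = 24.2369
seg 2 [38.9°–111.5°] uniform, h=14: θ=53.9° here. β=15, B=72.6. 14·15/72.6 = 2.8926 → s = 24.8926
θ=50.5°: R = R0 + s = 18 + 24.2369 = 42.2369
θ=53.9°: R = R0 + s = 18 + 24.8926 = 42.8926

θ=50.5°: 42.2369
θ=53.9°: 42.8926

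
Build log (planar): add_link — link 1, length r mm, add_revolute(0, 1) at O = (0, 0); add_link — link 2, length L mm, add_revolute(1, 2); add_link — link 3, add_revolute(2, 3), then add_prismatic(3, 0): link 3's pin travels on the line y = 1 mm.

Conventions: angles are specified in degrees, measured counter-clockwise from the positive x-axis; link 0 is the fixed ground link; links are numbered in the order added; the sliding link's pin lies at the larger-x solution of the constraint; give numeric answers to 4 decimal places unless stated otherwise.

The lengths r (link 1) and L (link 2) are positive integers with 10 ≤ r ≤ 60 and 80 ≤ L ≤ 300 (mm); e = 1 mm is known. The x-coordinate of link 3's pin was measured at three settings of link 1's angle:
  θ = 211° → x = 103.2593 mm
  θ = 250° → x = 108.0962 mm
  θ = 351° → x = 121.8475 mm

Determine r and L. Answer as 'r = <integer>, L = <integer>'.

constraint per measurement: (x − r cos θ)² + (r sin θ − e)² = L²
subtracting the θ₁ and θ₂ equations cancels the r² and L² terms:
r = (x₁² − x₂²) / (2[(x₁cos θ₁ + e sin θ₁) − (x₂cos θ₂ + e sin θ₂)]) = 10.0001 → r = 10
L² = (x₁ − r cos θ₁)² + (r sin θ₁ − e)² = 12543.9937 → L = 112.0000 → L = 112
check at θ₃=351°: x = 121.8475 (printed 121.8475) ✓

r = 10, L = 112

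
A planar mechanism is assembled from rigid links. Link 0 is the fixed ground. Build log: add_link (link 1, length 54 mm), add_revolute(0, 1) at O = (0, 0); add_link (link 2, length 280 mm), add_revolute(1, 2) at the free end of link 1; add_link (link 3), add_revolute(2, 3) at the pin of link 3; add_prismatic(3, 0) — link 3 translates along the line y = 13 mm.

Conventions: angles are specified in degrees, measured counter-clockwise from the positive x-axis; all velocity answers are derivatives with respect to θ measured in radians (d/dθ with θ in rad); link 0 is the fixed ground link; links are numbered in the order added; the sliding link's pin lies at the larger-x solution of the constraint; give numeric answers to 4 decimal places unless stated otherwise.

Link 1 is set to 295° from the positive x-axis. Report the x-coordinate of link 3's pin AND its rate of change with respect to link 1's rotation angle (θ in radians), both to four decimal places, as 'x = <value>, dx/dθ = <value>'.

geometry: r = 54 mm, L = 280 mm, e = 13 mm
crank pin P = (r cos θ, r sin θ) = (22.821386, -48.940620)
h = r sin θ − e = -48.940620 − 13 = -61.940620
x = r cos θ + √(L² − h²) = 22.821386 + 273.062922 = 295.884308
dx/dθ = −r sin θ − h·r cos θ/√(L² − h²) (θ in radians; h = -61.940620) = 54.117342

x = 295.8843, dx/dθ = 54.1173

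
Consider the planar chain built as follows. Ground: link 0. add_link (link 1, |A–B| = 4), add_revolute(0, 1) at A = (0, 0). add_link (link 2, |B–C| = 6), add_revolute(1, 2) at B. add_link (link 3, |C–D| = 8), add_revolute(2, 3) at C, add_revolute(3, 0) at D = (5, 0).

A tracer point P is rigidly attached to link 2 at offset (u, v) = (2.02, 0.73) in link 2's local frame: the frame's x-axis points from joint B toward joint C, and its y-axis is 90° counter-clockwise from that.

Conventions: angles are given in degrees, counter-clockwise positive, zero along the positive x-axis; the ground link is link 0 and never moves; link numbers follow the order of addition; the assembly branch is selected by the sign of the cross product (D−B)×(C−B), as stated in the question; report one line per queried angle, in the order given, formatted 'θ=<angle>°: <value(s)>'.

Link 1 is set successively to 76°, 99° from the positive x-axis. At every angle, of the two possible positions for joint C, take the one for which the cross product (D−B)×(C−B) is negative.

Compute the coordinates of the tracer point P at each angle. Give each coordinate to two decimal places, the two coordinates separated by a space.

A=(0,0), D=(5.00,0)
θ=76°: B = A + 4.00·(cos76°, sin76°) = (0.9677, 3.8812)
θ=76°: |BD| = 5.5967
θ=76°: circle(B,6.00) ∩ circle(D,8.00): a=0.2969, h=5.9927
θ=76°:   candidates: C₊=(5.3373,7.9929) cross=33.539; C₋=(-2.9742,-0.6423) cross=-33.539
θ=76°:   branch - wants cross < 0 → take C=(-2.9742,-0.6423) (cross=-33.539)
θ=76°: ex = (C−B)/|BC| = (-0.6570,-0.7539); ey = (0.7539,-0.6570)
θ=76°: P = B + 2.02·ex + 0.73·ey = (0.1909,1.8787)
θ=99°: B = A + 4.00·(cos99°, sin99°) = (-0.6257, 3.9508)
θ=99°: |BD| = 6.8744
θ=99°: circle(B,6.00) ∩ circle(D,8.00): a=1.4007, h=5.8342
θ=99°:   candidates: C₊=(3.8735,7.9203) cross=40.107; C₋=(-2.8325,-1.6287) cross=-40.107
θ=99°:   branch - wants cross < 0 → take C=(-2.8325,-1.6287) (cross=-40.107)
θ=99°: ex = (C−B)/|BC| = (-0.3678,-0.9299); ey = (0.9299,-0.3678)
θ=99°: P = B + 2.02·ex + 0.73·ey = (-0.6898,1.8039)

θ=76°: 0.19 1.88
θ=99°: -0.69 1.80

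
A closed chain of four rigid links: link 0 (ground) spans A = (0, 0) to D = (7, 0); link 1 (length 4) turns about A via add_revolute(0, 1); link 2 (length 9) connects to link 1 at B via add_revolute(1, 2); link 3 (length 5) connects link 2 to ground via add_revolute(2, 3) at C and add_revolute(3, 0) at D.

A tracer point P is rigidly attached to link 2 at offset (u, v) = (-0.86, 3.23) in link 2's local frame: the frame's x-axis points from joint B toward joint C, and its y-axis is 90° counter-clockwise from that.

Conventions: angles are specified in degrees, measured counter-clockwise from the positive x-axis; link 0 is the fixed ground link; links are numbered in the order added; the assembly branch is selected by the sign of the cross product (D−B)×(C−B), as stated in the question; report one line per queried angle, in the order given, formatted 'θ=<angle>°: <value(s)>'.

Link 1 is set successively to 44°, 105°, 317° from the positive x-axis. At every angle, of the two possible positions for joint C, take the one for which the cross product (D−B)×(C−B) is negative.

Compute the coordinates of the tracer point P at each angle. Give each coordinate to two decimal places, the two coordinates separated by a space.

A=(0,0), D=(7.00,0)
θ=44°: B = A + 4.00·(cos44°, sin44°) = (2.8774, 2.7786)
θ=44°: |BD| = 4.9716
θ=44°: circle(B,9.00) ∩ circle(D,5.00): a=8.1178, h=3.8861
θ=44°:   candidates: C₊=(11.7808,1.4641) cross=19.320; C₋=(7.4370,-4.9809) cross=-19.320
θ=44°:   branch - wants cross < 0 → take C=(7.4370,-4.9809) (cross=-19.320)
θ=44°: ex = (C−B)/|BC| = (0.5066,-0.8622); ey = (0.8622,0.5066)
θ=44°: P = B + -0.86·ex + 3.23·ey = (5.2265,5.1565)
θ=105°: B = A + 4.00·(cos105°, sin105°) = (-1.0353, 3.8637)
θ=105°: |BD| = 8.9159
θ=105°: circle(B,9.00) ∩ circle(D,5.00): a=7.5984, h=4.8233
θ=105°:   candidates: C₊=(7.9028,4.9178) cross=43.004; C₋=(3.7225,-3.7759) cross=-43.004
θ=105°:   branch - wants cross < 0 → take C=(3.7225,-3.7759) (cross=-43.004)
θ=105°: ex = (C−B)/|BC| = (0.5286,-0.8488); ey = (0.8488,0.5286)
θ=105°: P = B + -0.86·ex + 3.23·ey = (1.2519,6.3012)
θ=317°: B = A + 4.00·(cos317°, sin317°) = (2.9254, -2.7280)
θ=317°: |BD| = 4.9035
θ=317°: circle(B,9.00) ∩ circle(D,5.00): a=8.1620, h=3.7924
θ=317°:   candidates: C₊=(7.5978,4.9641) cross=18.596; C₋=(11.8175,-1.3385) cross=-18.596
θ=317°:   branch - wants cross < 0 → take C=(11.8175,-1.3385) (cross=-18.596)
θ=317°: ex = (C−B)/|BC| = (0.9880,0.1544); ey = (-0.1544,0.9880)
θ=317°: P = B + -0.86·ex + 3.23·ey = (1.5771,0.3305)

θ=44°: 5.23 5.16
θ=105°: 1.25 6.30
θ=317°: 1.58 0.33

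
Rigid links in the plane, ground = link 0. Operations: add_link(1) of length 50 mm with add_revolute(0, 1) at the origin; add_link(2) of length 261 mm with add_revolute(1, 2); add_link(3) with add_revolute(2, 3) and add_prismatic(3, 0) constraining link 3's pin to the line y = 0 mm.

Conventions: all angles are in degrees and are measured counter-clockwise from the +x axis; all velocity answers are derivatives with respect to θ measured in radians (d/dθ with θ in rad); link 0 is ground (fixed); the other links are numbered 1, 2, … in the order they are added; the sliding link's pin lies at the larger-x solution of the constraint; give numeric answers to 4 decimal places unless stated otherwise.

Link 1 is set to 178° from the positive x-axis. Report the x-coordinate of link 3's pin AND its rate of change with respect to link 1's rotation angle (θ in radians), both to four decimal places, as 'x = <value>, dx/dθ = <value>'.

geometry: r = 50 mm, L = 261 mm, e = 0 mm
crank pin P = (r cos θ, r sin θ) = (-49.969541, 1.744975)
h = r sin θ − e = 1.744975 − 0 = 1.744975
x = r cos θ + √(L² − h²) = -49.969541 + 260.994167 = 211.024625
dx/dθ = −r sin θ − h·r cos θ/√(L² − h²) (θ in radians; h = 1.744975) = -1.410885

x = 211.0246, dx/dθ = -1.4109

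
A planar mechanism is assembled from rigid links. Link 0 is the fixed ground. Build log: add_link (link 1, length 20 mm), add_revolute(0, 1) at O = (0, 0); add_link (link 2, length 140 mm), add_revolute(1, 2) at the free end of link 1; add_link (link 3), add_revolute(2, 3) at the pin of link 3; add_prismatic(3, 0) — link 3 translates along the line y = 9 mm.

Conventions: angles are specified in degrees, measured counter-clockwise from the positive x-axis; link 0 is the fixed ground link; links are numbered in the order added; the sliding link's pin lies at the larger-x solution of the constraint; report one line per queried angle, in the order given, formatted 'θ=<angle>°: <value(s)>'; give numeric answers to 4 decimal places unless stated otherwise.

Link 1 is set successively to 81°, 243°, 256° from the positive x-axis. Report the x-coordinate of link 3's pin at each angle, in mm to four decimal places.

geometry: r = 20 mm, L = 140 mm, e = 9 mm
θ=81°: crank pin P = (r cos θ, r sin θ) = (3.128689, 19.753767)
θ=81°: h = r sin θ − e = 19.753767 − 9 = 10.753767
θ=81°: x = r cos θ + √(L² − h²) = 3.128689 + 139.586376 = 142.715066
θ=243°: crank pin P = (r cos θ, r sin θ) = (-9.079810, -17.820130)
θ=243°: h = r sin θ − e = -17.820130 − 9 = -26.820130
θ=243°: x = r cos θ + √(L² − h²) = -9.079810 + 137.406989 = 128.327179
θ=256°: crank pin P = (r cos θ, r sin θ) = (-4.838438, -19.405915)
θ=256°: h = r sin θ − e = -19.405915 − 9 = -28.405915
θ=256°: x = r cos θ + √(L² − h²) = -4.838438 + 137.087943 = 132.249505

θ=81°: 142.7151
θ=243°: 128.3272
θ=256°: 132.2495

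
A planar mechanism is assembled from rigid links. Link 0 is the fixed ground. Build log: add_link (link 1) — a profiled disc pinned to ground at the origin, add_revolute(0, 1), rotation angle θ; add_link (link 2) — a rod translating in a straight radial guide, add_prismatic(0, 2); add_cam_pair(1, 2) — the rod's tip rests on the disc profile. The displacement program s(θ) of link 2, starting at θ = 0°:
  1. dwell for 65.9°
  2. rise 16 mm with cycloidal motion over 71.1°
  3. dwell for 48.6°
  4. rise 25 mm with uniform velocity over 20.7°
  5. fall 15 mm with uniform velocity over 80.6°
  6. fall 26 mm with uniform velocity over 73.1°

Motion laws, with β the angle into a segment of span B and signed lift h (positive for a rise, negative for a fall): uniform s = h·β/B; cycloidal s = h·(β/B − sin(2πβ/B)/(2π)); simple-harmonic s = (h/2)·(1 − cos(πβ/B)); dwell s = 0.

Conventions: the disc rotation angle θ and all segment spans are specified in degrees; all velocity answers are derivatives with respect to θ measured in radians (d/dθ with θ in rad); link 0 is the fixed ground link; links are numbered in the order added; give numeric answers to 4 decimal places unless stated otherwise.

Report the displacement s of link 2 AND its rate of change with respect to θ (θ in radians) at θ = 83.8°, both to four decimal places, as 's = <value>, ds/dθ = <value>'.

seg 1 [0°–65.9°] dwell: s stays 0.0000
seg 2 [65.9°–137°] cycloidal, h=16: θ=83.8° here. β=17.9, B=71.1. 16·(0.2518 − sin(2π·0.2518)/(2π)) = 1.4818 → s = 1.4818
velocity in seg [65.9°–137°] (cycloidal), θ in radians: β = 17.9° = 0.3124 rad, B = 71.1° = 1.2409 rad; ds/dθ = (h/B)(1 − cos(2πβ/B)) = (16/1.2409)(1 − cos(2π·0.2518)) = 13.035989 mm/rad

s = 1.4818, ds/dθ = 13.0360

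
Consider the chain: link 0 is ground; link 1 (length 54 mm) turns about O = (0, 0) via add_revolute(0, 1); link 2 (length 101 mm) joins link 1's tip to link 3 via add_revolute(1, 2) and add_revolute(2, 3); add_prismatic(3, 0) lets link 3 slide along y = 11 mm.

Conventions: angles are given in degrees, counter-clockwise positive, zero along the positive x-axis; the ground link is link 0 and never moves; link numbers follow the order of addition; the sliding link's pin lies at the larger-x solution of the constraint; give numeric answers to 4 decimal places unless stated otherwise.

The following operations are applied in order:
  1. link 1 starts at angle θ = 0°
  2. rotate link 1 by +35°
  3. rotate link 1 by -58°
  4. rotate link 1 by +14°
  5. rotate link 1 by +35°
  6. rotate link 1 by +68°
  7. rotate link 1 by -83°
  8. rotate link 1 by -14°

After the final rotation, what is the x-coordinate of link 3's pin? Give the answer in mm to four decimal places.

geometry: r = 54 mm, L = 101 mm, e = 11 mm; θ starts at 0°
rotate link 1 by +35°: θ ← 0° +35° = 35°
rotate link 1 by -58°: θ ← 35° -58° = -23°
rotate link 1 by +14°: θ ← -23° +14° = -9°
rotate link 1 by +35°: θ ← -9° +35° = 26°
rotate link 1 by +68°: θ ← 26° +68° = 94°
rotate link 1 by -83°: θ ← 94° -83° = 11°
rotate link 1 by -14°: θ ← 11° -14° = -3°
crank pin P = (r cos θ, r sin θ) = (53.925995, -2.826142)
h = r sin θ − e = -2.826142 − 11 = -13.826142
x = r cos θ + √(L² − h²) = 53.925995 + 100.049177 = 153.975172

153.9752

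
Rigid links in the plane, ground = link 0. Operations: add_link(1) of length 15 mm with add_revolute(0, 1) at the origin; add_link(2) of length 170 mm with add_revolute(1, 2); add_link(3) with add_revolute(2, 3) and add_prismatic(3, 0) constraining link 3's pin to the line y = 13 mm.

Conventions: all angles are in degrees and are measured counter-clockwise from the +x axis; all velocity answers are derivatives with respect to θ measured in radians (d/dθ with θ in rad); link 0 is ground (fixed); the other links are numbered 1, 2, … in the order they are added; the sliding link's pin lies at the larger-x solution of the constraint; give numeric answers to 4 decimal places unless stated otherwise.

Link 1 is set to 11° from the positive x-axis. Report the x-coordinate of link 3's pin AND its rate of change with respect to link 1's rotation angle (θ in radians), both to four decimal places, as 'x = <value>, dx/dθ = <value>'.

geometry: r = 15 mm, L = 170 mm, e = 13 mm
crank pin P = (r cos θ, r sin θ) = (14.724408, 2.862135)
h = r sin θ − e = 2.862135 − 13 = -10.137865
x = r cos θ + √(L² − h²) = 14.724408 + 169.697448 = 184.421855
dx/dθ = −r sin θ − h·r cos θ/√(L² − h²) (θ in radians; h = -10.137865) = -1.982487

x = 184.4219, dx/dθ = -1.9825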